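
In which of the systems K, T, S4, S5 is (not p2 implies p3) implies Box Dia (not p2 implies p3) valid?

S5

S4-tableau for the negation not ((not p2 implies p3) implies Box Dia (not p2 implies p3)):
1. not ((not p2 implies p3) implies Box Dia (not p2 implies p3)), w0
2. not p2 implies p3, w0
3. not Box Dia (not p2 implies p3), w0
4. p3, w0
5. not Dia (not p2 implies p3), w1
6. not (not p2 implies p3), w1
7. not p2, w1
8. not p3, w1
Accessibility: w0Rw0, w0Rw1, w1Rw1
Complete open branch: countermodel on an S4-frame, so not valid in S4, nor in K, T (the same frame is also a K-frame and a T-frame).
S5-tableau for the negation not ((not p2 implies p3) implies Box Dia (not p2 implies p3)):
1. not ((not p2 implies p3) implies Box Dia (not p2 implies p3)), w0
2. not p2 implies p3, w0
3. not Box Dia (not p2 implies p3), w0
4. p3, w0
5. not Dia (not p2 implies p3), w1
6. not (not p2 implies p3), w0
7. not p2, w0
8. not p3, w0
Accessibility: w0Rw0, w0Rw1, w1Rw0, w1Rw1
Branch closes: p3 and not p3 both at w0.
Every branch closes (one shown): valid in S5.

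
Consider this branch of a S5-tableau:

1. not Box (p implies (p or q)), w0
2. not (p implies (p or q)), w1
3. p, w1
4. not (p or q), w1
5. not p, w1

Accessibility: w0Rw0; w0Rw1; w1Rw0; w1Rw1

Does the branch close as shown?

Both p and not p appear at w1.

Closed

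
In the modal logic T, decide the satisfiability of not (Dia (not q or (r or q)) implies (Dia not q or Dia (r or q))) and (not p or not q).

1. not (Dia (not q or (r or q)) implies (Dia not q or Dia (r or q))) and (not p or not q), w0
2. not (Dia (not q or (r or q)) implies (Dia not q or Dia (r or q))), w0
3. not p or not q, w0
4. Dia (not q or (r or q)), w0
5. not (Dia not q or Dia (r or q)), w0
6. not Dia not q, w0
7. not Dia (r or q), w0
8. q, w0
9. not (r or q), w0
10. not r, w0
11. not q, w0
Accessibility: w0Rw0
Branch closes: q and not q both at w0.
All branches of the tableau close; one closing branch shown above.

Unsatisfiable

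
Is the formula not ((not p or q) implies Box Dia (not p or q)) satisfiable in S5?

Unsatisfiable

1. not ((not p or q) implies Box Dia (not p or q)), 0
2. not p or q, 0
3. not Box Dia (not p or q), 0
4. q, 0
5. not Dia (not p or q), 1
6. not (not p or q), 0
7. p, 0
8. not q, 0
Accessibility: 0R0, 0R1, 1R0, 1R1
Branch closes: q and not q both at 0.
(One branch shown.) All branches close.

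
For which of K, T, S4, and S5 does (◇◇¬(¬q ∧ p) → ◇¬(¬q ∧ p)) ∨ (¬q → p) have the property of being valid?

T-tableau for the negation ¬((◇◇¬(¬q ∧ p) → ◇¬(¬q ∧ p)) ∨ (¬q → p)):
1. ¬((◇◇¬(¬q ∧ p) → ◇¬(¬q ∧ p)) ∨ (¬q → p)), 0
2. ¬(◇◇¬(¬q ∧ p) → ◇¬(¬q ∧ p)), 0
3. ¬(¬q → p), 0
4. ◇◇¬(¬q ∧ p), 0
5. ¬◇¬(¬q ∧ p), 0
6. ¬q, 0
7. ¬p, 0
8. ¬q ∧ p, 0
9. p, 0
Accessibility: 0R0
Branch closes: p and ¬p both at 0.
Every branch closes (one shown): valid in T, hence also in S4, S5 (every theorem of T is a theorem of S4 and S5).
K-tableau for the negation ¬((◇◇¬(¬q ∧ p) → ◇¬(¬q ∧ p)) ∨ (¬q → p)):
1. ¬((◇◇¬(¬q ∧ p) → ◇¬(¬q ∧ p)) ∨ (¬q → p)), 0
2. ¬(◇◇¬(¬q ∧ p) → ◇¬(¬q ∧ p)), 0
3. ¬(¬q → p), 0
4. ◇◇¬(¬q ∧ p), 0
5. ¬◇¬(¬q ∧ p), 0
6. ¬q, 0
7. ¬p, 0
8. ◇¬(¬q ∧ p), 1
9. ¬q ∧ p, 1
10. ¬q, 1
11. p, 1
12. ¬(¬q ∧ p), 2
13. ¬p, 2
Accessibility: 0R1, 1R2
Complete open branch: countermodel on a K-frame, so not valid in K.

T, S4, S5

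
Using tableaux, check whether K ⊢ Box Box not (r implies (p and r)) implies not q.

Tableau for the negation not (Box Box not (r implies (p and r)) implies not q):
1. not (Box Box not (r implies (p and r)) implies not q), u
2. Box Box not (r implies (p and r)), u   [neg-implies-rule on 1]
3. q, u   [neg-implies-rule on 1]
The negation has an open branch (countermodel exists).

Invalid (countermodel exists)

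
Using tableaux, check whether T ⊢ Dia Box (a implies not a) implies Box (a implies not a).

Tableau for the negation not (Dia Box (a implies not a) implies Box (a implies not a)):
1. not (Dia Box (a implies not a) implies Box (a implies not a)), u
2. Dia Box (a implies not a), u
3. not Box (a implies not a), u
4. Box (a implies not a), v
5. a implies not a, v
6. not a, v
7. not (a implies not a), w
8. a, w
Accessibility: uRu, uRv, uRw, vRv, wRw
The negation has an open branch (countermodel exists).

Not valid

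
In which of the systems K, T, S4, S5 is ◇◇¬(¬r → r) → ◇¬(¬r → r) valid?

S4-tableau for the negation ¬(◇◇¬(¬r → r) → ◇¬(¬r → r)):
1. ¬(◇◇¬(¬r → r) → ◇¬(¬r → r)), u
2. ◇◇¬(¬r → r), u
3. ¬◇¬(¬r → r), u
4. ¬r → r, u
5. r, u
6. ◇¬(¬r → r), v
7. ¬r → r, v
8. r, v
9. ¬(¬r → r), w
10. ¬r, w
11. ¬r → r, w
12. r, w
Accessibility: uRu, uRv, uRw, vRv, vRw, wRw
Branch closes: r and ¬r both at w.
Every branch closes (one shown): valid in S4, hence also in S5 (every theorem of S4 is a theorem of S5).
T-tableau for the negation ¬(◇◇¬(¬r → r) → ◇¬(¬r → r)):
1. ¬(◇◇¬(¬r → r) → ◇¬(¬r → r)), u
2. ◇◇¬(¬r → r), u
3. ¬◇¬(¬r → r), u
4. ¬r → r, u
5. r, u
6. ◇¬(¬r → r), v
7. ¬r → r, v
8. r, v
9. ¬(¬r → r), w
10. ¬r, w
Accessibility: uRu, uRv, vRv, vRw, wRw
Complete open branch: countermodel on a T-frame, so not valid in T, nor in K (the same frame is also a K-frame).

S4, S5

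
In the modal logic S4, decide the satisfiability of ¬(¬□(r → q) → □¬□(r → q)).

1. ¬(¬□(r → q) → □¬□(r → q)), u
2. ¬□(r → q), u   [¬→-rule on 1]
3. ¬□¬□(r → q), u   [¬→-rule on 1]
4. ¬(r → q), v   [¬□-rule on 2: fresh world v, uRv]
5. r, v   [¬→-rule on 4]
6. ¬q, v   [¬→-rule on 4]
7. □(r → q), w   [¬□-rule on 3: fresh world w, uRw]
8. r → q, w   [□-rule on 7 via wRw]
9. q, w   [→-rule on 8 (branches; this branch)]
Accessibility: uRu, uRv, uRw, vRv, wRw

Satisfiable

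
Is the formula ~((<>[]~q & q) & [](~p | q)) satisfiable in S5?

1. ~((<>[]~q & q) & [](~p | q)), u
2. ~[](~p | q), u
3. ~(~p | q), v
4. p, v
5. ~q, v
Accessibility: uRu, uRv, vRu, vRv

Satisfiable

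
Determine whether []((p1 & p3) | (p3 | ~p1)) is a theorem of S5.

No, not valid

Tableau for the negation ~[]((p1 & p3) | (p3 | ~p1)):
1. ~[]((p1 & p3) | (p3 | ~p1)), w0
2. ~((p1 & p3) | (p3 | ~p1)), w1
3. ~(p1 & p3), w1
4. ~(p3 | ~p1), w1
5. ~p3, w1
6. p1, w1
Accessibility: w0Rw0, w0Rw1, w1Rw0, w1Rw1
The negation has an open branch (countermodel exists).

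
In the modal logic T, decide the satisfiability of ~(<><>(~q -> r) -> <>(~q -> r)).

1. ~(<><>(~q -> r) -> <>(~q -> r)), 0
2. <><>(~q -> r), 0
3. ~<>(~q -> r), 0
4. ~(~q -> r), 0
5. ~q, 0
6. ~r, 0
7. <>(~q -> r), 1
8. ~(~q -> r), 1
9. ~q, 1
10. ~r, 1
11. ~q -> r, 2
12. r, 2
Accessibility: 0R0, 0R1, 1R1, 1R2, 2R2

Satisfiable (open branch found)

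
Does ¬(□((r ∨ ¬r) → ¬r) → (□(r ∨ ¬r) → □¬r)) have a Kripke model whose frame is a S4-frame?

1. ¬(□((r ∨ ¬r) → ¬r) → (□(r ∨ ¬r) → □¬r)), u
2. □((r ∨ ¬r) → ¬r), u
3. ¬(□(r ∨ ¬r) → □¬r), u
4. □(r ∨ ¬r), u
5. ¬□¬r, u
6. (r ∨ ¬r) → ¬r, u
7. r ∨ ¬r, u
8. ¬r, u
9. r, v
10. (r ∨ ¬r) → ¬r, v
11. r ∨ ¬r, v
12. ¬(r ∨ ¬r), v
13. ¬r, v
Accessibility: uRu, uRv, vRv
Branch closes: r and ¬r both at v.
Every branch closes; the branch above is one of them.

Unsatisfiable (every branch closes)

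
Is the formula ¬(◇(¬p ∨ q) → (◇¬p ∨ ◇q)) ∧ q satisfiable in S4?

No, unsatisfiable

1. ¬(◇(¬p ∨ q) → (◇¬p ∨ ◇q)) ∧ q, 0
2. ¬(◇(¬p ∨ q) → (◇¬p ∨ ◇q)), 0
3. q, 0
4. ◇(¬p ∨ q), 0
5. ¬(◇¬p ∨ ◇q), 0
6. ¬◇¬p, 0
7. ¬◇q, 0
8. p, 0
9. ¬q, 0
Accessibility: 0R0
Branch closes: q and ¬q both at 0.
(One branch shown.) All branches close.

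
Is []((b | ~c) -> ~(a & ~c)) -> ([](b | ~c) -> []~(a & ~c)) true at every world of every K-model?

Valid

Tableau for the negation ~([]((b | ~c) -> ~(a & ~c)) -> ([](b | ~c) -> []~(a & ~c))):
1. ~([]((b | ~c) -> ~(a & ~c)) -> ([](b | ~c) -> []~(a & ~c))), 0
2. []((b | ~c) -> ~(a & ~c)), 0   [~->-rule on 1]
3. ~([](b | ~c) -> []~(a & ~c)), 0   [~->-rule on 1]
4. [](b | ~c), 0   [~->-rule on 3]
5. ~[]~(a & ~c), 0   [~->-rule on 3]
6. a & ~c, 1   [~[]-rule on 5: fresh world 1, 0R1]
7. a, 1   [&-rule on 6]
8. ~c, 1   [&-rule on 6]
9. (b | ~c) -> ~(a & ~c), 1   [[]-rule on 2 via 0R1]
10. b | ~c, 1   [[]-rule on 4 via 0R1]
11. ~(a & ~c), 1   [->-rule on 9 (branches; this branch)]
12. c, 1   [~&-rule on 11 (branches; this branch)]
Accessibility: 0R1
Branch closes: c and ~c both at 1.
Every branch of the negation's tableau closes; the branch above is one of them.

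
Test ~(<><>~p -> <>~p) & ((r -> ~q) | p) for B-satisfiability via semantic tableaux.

Satisfiable

1. ~(<><>~p -> <>~p) & ((r -> ~q) | p), u
2. ~(<><>~p -> <>~p), u
3. (r -> ~q) | p, u
4. <><>~p, u
5. ~<>~p, u
6. p, u
7. <>~p, v
8. p, v
9. ~p, w
Accessibility: uRu, uRv, vRu, vRv, vRw, wRv, wRw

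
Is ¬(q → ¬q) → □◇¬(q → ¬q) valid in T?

Tableau for the negation ¬(¬(q → ¬q) → □◇¬(q → ¬q)):
1. ¬(¬(q → ¬q) → □◇¬(q → ¬q)), w0
2. ¬(q → ¬q), w0   [¬→-rule on 1]
3. ¬□◇¬(q → ¬q), w0   [¬→-rule on 1]
4. q, w0   [¬→-rule on 2]
5. ¬◇¬(q → ¬q), w1   [¬□-rule on 3: fresh world w1, w0Rw1]
6. q → ¬q, w1   [¬◇-rule on 5 via w1Rw1]
7. ¬q, w1   [→-rule on 6 (branches; this branch)]
Accessibility: w0Rw0, w0Rw1, w1Rw1
The negation has an open branch (countermodel exists).

Invalid (countermodel exists)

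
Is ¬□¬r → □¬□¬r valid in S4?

Not valid

Tableau for the negation ¬(¬□¬r → □¬□¬r):
1. ¬(¬□¬r → □¬□¬r), w0
2. ¬□¬r, w0   [¬→-rule on 1]
3. ¬□¬□¬r, w0   [¬→-rule on 1]
4. r, w1   [¬□-rule on 2: fresh world w1, w0Rw1]
5. □¬r, w2   [¬□-rule on 3: fresh world w2, w0Rw2]
6. ¬r, w2   [□-rule on 5 via w2Rw2]
Accessibility: w0Rw0, w0Rw1, w0Rw2, w1Rw1, w2Rw2
The negation has an open branch (countermodel exists).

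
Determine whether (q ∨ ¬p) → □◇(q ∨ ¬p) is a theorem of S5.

Yes, valid

Tableau for the negation ¬((q ∨ ¬p) → □◇(q ∨ ¬p)):
1. ¬((q ∨ ¬p) → □◇(q ∨ ¬p)), 0
2. q ∨ ¬p, 0
3. ¬□◇(q ∨ ¬p), 0
4. ¬p, 0
5. ¬◇(q ∨ ¬p), 1
6. ¬(q ∨ ¬p), 0
7. ¬q, 0
8. p, 0
Accessibility: 0R0, 0R1, 1R0, 1R1
Branch closes: p and ¬p both at 0.
Every branch of the negation's tableau closes; the branch above is one of them.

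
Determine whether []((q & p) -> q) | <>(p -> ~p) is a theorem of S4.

Valid

Tableau for the negation ~([]((q & p) -> q) | <>(p -> ~p)):
1. ~([]((q & p) -> q) | <>(p -> ~p)), u
2. ~[]((q & p) -> q), u
3. ~<>(p -> ~p), u
4. ~(p -> ~p), u
5. p, u
6. ~((q & p) -> q), v
7. q & p, v
8. ~q, v
9. q, v
10. p, v
Accessibility: uRu, uRv, vRv
Branch closes: q and ~q both at v.
Every branch of the negation's tableau closes; the branch above is one of them.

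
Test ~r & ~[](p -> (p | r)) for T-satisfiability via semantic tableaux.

No, unsatisfiable

1. ~r & ~[](p -> (p | r)), w0
2. ~r, w0
3. ~[](p -> (p | r)), w0
4. ~(p -> (p | r)), w1
5. p, w1
6. ~(p | r), w1
7. ~p, w1
8. ~r, w1
Accessibility: w0Rw0, w0Rw1, w1Rw1
Branch closes: p and ~p both at w1.
(One branch shown.) All branches close.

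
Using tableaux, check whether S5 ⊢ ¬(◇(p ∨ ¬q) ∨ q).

Invalid (countermodel exists)

Tableau for the negation ◇(p ∨ ¬q) ∨ q:
1. ◇(p ∨ ¬q) ∨ q, 0
2. q, 0
Accessibility: 0R0
The negation has an open branch (countermodel exists).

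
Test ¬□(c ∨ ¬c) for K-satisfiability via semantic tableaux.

Unsatisfiable

1. ¬□(c ∨ ¬c), u
2. ¬(c ∨ ¬c), v   [¬□-rule on 1: fresh world v, uRv]
3. ¬c, v   [¬∨-rule on 2]
4. c, v   [¬∨-rule on 2]
Accessibility: uRv
Branch closes: c and ¬c both at v.
Every branch closes; the branch above is one of them.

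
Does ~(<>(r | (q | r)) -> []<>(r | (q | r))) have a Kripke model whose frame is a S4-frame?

1. ~(<>(r | (q | r)) -> []<>(r | (q | r))), 0
2. <>(r | (q | r)), 0
3. ~[]<>(r | (q | r)), 0
4. r | (q | r), 1
5. q | r, 1
6. r, 1
7. ~<>(r | (q | r)), 2
8. ~(r | (q | r)), 2
9. ~r, 2
10. ~(q | r), 2
11. ~q, 2
Accessibility: 0R0, 0R1, 0R2, 1R1, 2R2

Satisfiable (open branch found)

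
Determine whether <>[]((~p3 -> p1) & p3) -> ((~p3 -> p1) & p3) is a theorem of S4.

No, not valid

Tableau for the negation ~(<>[]((~p3 -> p1) & p3) -> ((~p3 -> p1) & p3)):
1. ~(<>[]((~p3 -> p1) & p3) -> ((~p3 -> p1) & p3)), u
2. <>[]((~p3 -> p1) & p3), u
3. ~((~p3 -> p1) & p3), u
4. ~p3, u
5. []((~p3 -> p1) & p3), v
6. (~p3 -> p1) & p3, v
7. ~p3 -> p1, v
8. p3, v
9. p1, v
Accessibility: uRu, uRv, vRv
The negation has an open branch (countermodel exists).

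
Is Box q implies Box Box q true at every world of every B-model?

Invalid (countermodel exists)

Tableau for the negation not (Box q implies Box Box q):
1. not (Box q implies Box Box q), w0
2. Box q, w0   [neg-implies-rule on 1]
3. not Box Box q, w0   [neg-implies-rule on 1]
4. q, w0   [Box-rule on 2 via w0Rw0]
5. not Box q, w1   [neg-Box-rule on 3: fresh world w1, w0Rw1]
6. q, w1   [Box-rule on 2 via w0Rw1]
7. not q, w2   [neg-Box-rule on 5: fresh world w2, w1Rw2]
Accessibility: w0Rw0, w0Rw1, w1Rw0, w1Rw1, w1Rw2, w2Rw1, w2Rw2
The negation has an open branch (countermodel exists).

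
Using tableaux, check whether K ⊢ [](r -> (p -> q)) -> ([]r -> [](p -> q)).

Tableau for the negation ~([](r -> (p -> q)) -> ([]r -> [](p -> q))):
1. ~([](r -> (p -> q)) -> ([]r -> [](p -> q))), u
2. [](r -> (p -> q)), u
3. ~([]r -> [](p -> q)), u
4. []r, u
5. ~[](p -> q), u
6. ~(p -> q), v
7. p, v
8. ~q, v
9. r -> (p -> q), v
10. r, v
11. p -> q, v
12. q, v
Accessibility: uRv
Branch closes: q and ~q both at v.
All branches of the negation close; one closing branch shown above.

Yes, valid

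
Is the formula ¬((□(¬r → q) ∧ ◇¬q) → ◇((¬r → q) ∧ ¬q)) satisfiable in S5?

Unsatisfiable

1. ¬((□(¬r → q) ∧ ◇¬q) → ◇((¬r → q) ∧ ¬q)), 0
2. □(¬r → q) ∧ ◇¬q, 0
3. ¬◇((¬r → q) ∧ ¬q), 0
4. □(¬r → q), 0
5. ◇¬q, 0
6. ¬((¬r → q) ∧ ¬q), 0
7. ¬r → q, 0
8. q, 0
9. ¬q, 1
10. ¬((¬r → q) ∧ ¬q), 1
11. ¬r → q, 1
12. ¬(¬r → q), 1
13. ¬r, 1
14. q, 1
Accessibility: 0R0, 0R1, 1R0, 1R1
Branch closes: q and ¬q both at 1.
(One branch shown.) All branches close.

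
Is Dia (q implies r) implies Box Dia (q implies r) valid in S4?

Tableau for the negation not (Dia (q implies r) implies Box Dia (q implies r)):
1. not (Dia (q implies r) implies Box Dia (q implies r)), w0
2. Dia (q implies r), w0
3. not Box Dia (q implies r), w0
4. q implies r, w1
5. r, w1
6. not Dia (q implies r), w2
7. not (q implies r), w2
8. q, w2
9. not r, w2
Accessibility: w0Rw0, w0Rw1, w0Rw2, w1Rw1, w2Rw2
The negation has an open branch (countermodel exists).

Invalid (countermodel exists)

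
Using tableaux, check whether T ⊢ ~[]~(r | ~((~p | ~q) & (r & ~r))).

Tableau for the negation []~(r | ~((~p | ~q) & (r & ~r))):
1. []~(r | ~((~p | ~q) & (r & ~r))), 0
2. ~(r | ~((~p | ~q) & (r & ~r))), 0
3. ~r, 0
4. (~p | ~q) & (r & ~r), 0
5. ~p | ~q, 0
6. r & ~r, 0
7. r, 0
Accessibility: 0R0
Branch closes: r and ~r both at 0.
Every branch of the negation's tableau closes; the branch above is one of them.

Yes, valid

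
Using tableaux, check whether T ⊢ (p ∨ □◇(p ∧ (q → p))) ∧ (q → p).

Tableau for the negation ¬((p ∨ □◇(p ∧ (q → p))) ∧ (q → p)):
1. ¬((p ∨ □◇(p ∧ (q → p))) ∧ (q → p)), 0
2. ¬(q → p), 0   [¬∧-rule on 1 (branches; this branch)]
3. q, 0   [¬→-rule on 2]
4. ¬p, 0   [¬→-rule on 2]
Accessibility: 0R0
The negation has an open branch (countermodel exists).

Invalid (countermodel exists)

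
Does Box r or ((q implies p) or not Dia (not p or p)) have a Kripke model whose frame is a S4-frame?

Yes, satisfiable

1. Box r or ((q implies p) or not Dia (not p or p)), u
2. (q implies p) or not Dia (not p or p), u
3. q implies p, u
4. p, u
Accessibility: uRu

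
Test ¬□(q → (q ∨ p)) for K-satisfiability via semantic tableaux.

Unsatisfiable

1. ¬□(q → (q ∨ p)), u
2. ¬(q → (q ∨ p)), v   [¬□-rule on 1: fresh world v, uRv]
3. q, v   [¬→-rule on 2]
4. ¬(q ∨ p), v   [¬→-rule on 2]
5. ¬q, v   [¬∨-rule on 4]
6. ¬p, v   [¬∨-rule on 4]
Accessibility: uRv
Branch closes: q and ¬q both at v.
All branches of the tableau close; one closing branch shown above.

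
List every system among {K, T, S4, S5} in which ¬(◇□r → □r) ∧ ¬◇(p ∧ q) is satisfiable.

K, T, S4

S4-tableau for the formula:
1. ¬(◇□r → □r) ∧ ¬◇(p ∧ q), w0
2. ¬(◇□r → □r), w0
3. ¬◇(p ∧ q), w0
4. ◇□r, w0
5. ¬□r, w0
6. ¬(p ∧ q), w0
7. ¬q, w0
8. □r, w1
9. ¬(p ∧ q), w1
10. r, w1
11. ¬q, w1
12. ¬r, w2
13. ¬(p ∧ q), w2
14. ¬q, w2
Accessibility: w0Rw0, w0Rw1, w0Rw2, w1Rw1, w2Rw2
Complete open branch: satisfiable in S4, hence also in K, T (this S4-model is also a K-model and a T-model).
S5-tableau for the formula:
1. ¬(◇□r → □r) ∧ ¬◇(p ∧ q), w0
2. ¬(◇□r → □r), w0
3. ¬◇(p ∧ q), w0
4. ◇□r, w0
5. ¬□r, w0
6. ¬(p ∧ q), w0
7. ¬q, w0
8. □r, w1
9. ¬(p ∧ q), w1
10. r, w0
11. r, w1
12. ¬q, w1
13. ¬r, w2
14. ¬(p ∧ q), w2
15. r, w2
Accessibility: w0Rw0, w0Rw1, w0Rw2, w1Rw0, w1Rw1, w1Rw2, w2Rw0, w2Rw1, w2Rw2
Branch closes: r and ¬r both at w2.
Every branch closes (one shown): unsatisfiable in S5.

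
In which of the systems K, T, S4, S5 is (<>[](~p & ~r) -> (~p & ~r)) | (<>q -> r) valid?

S5-tableau for the negation ~((<>[](~p & ~r) -> (~p & ~r)) | (<>q -> r)):
1. ~((<>[](~p & ~r) -> (~p & ~r)) | (<>q -> r)), 0
2. ~(<>[](~p & ~r) -> (~p & ~r)), 0
3. ~(<>q -> r), 0
4. <>[](~p & ~r), 0
5. ~(~p & ~r), 0
6. <>q, 0
7. ~r, 0
8. p, 0
9. [](~p & ~r), 1
10. ~p & ~r, 0
11. ~p, 0
Accessibility: 0R0, 0R1, 1R0, 1R1
Branch closes: p and ~p both at 0.
Every branch closes (one shown): valid in S5.
S4-tableau for the negation ~((<>[](~p & ~r) -> (~p & ~r)) | (<>q -> r)):
1. ~((<>[](~p & ~r) -> (~p & ~r)) | (<>q -> r)), 0
2. ~(<>[](~p & ~r) -> (~p & ~r)), 0
3. ~(<>q -> r), 0
4. <>[](~p & ~r), 0
5. ~(~p & ~r), 0
6. <>q, 0
7. ~r, 0
8. p, 0
9. [](~p & ~r), 1
10. ~p & ~r, 1
11. ~p, 1
12. ~r, 1
13. q, 2
Accessibility: 0R0, 0R1, 0R2, 1R1, 2R2
Complete open branch: countermodel on an S4-frame, so not valid in S4, nor in K, T (the same frame is also a K-frame and a T-frame).

S5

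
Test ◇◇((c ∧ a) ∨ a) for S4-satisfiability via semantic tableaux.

Satisfiable (open branch found)

1. ◇◇((c ∧ a) ∨ a), u
2. ◇((c ∧ a) ∨ a), v   [◇-rule on 1: fresh world v, uRv]
3. (c ∧ a) ∨ a, w   [◇-rule on 2: fresh world w, vRw]
4. a, w   [∨-rule on 3 (branches; this branch)]
Accessibility: uRu, uRv, uRw, vRv, vRw, wRw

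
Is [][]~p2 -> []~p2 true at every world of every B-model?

Tableau for the negation ~([][]~p2 -> []~p2):
1. ~([][]~p2 -> []~p2), u
2. [][]~p2, u   [~->-rule on 1]
3. ~[]~p2, u   [~->-rule on 1]
4. []~p2, u   [[]-rule on 2 via uRu]
5. ~p2, u   [[]-rule on 4 via uRu]
6. p2, v   [~[]-rule on 3: fresh world v, uRv]
7. []~p2, v   [[]-rule on 2 via uRv]
8. ~p2, v   [[]-rule on 4 via uRv]
Accessibility: uRu, uRv, vRu, vRv
Branch closes: p2 and ~p2 both at v.
All branches of the negation close; one closing branch shown above.

Valid in B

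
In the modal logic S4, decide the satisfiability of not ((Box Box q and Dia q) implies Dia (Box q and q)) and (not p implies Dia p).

No, unsatisfiable

1. not ((Box Box q and Dia q) implies Dia (Box q and q)) and (not p implies Dia p), u
2. not ((Box Box q and Dia q) implies Dia (Box q and q)), u
3. not p implies Dia p, u
4. Box Box q and Dia q, u
5. not Dia (Box q and q), u
6. Box Box q, u
7. Dia q, u
8. not (Box q and q), u
9. Box q, u
10. q, u
11. Dia p, u
12. not Box q, u
13. q, v
14. not (Box q and q), v
15. Box q, v
16. not Box q, v
17. p, w
18. not (Box q and q), w
19. Box q, w
20. q, w
21. not Box q, w
22. not q, x
23. not (Box q and q), x
24. Box q, x
25. q, x
Accessibility: uRu, uRv, uRw, uRx, vRv, wRw, xRx
Branch closes: q and not q both at x.
All branches of the tableau close; one closing branch shown above.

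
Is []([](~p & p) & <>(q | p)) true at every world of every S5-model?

Tableau for the negation ~[]([](~p & p) & <>(q | p)):
1. ~[]([](~p & p) & <>(q | p)), u
2. ~([](~p & p) & <>(q | p)), v
3. ~<>(q | p), v
4. ~(q | p), u
5. ~q, u
6. ~p, u
7. ~(q | p), v
8. ~q, v
9. ~p, v
Accessibility: uRu, uRv, vRu, vRv
The negation has an open branch (countermodel exists).

No, not valid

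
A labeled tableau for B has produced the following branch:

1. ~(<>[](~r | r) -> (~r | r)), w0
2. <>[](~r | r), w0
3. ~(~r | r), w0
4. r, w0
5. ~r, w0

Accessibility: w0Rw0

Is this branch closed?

Both r and ~r appear at w0.

Closed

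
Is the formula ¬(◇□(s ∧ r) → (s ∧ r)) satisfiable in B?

No, unsatisfiable

1. ¬(◇□(s ∧ r) → (s ∧ r)), u
2. ◇□(s ∧ r), u
3. ¬(s ∧ r), u
4. ¬r, u
5. □(s ∧ r), v
6. s ∧ r, u
7. s, u
8. r, u
Accessibility: uRu, uRv, vRu, vRv
Branch closes: r and ¬r both at u.
(One branch shown.) All branches close.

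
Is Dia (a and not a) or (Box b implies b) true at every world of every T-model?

Valid in T

Tableau for the negation not (Dia (a and not a) or (Box b implies b)):
1. not (Dia (a and not a) or (Box b implies b)), w0
2. not Dia (a and not a), w0   [neg-or-rule on 1]
3. not (Box b implies b), w0   [neg-or-rule on 1]
4. Box b, w0   [neg-implies-rule on 3]
5. not b, w0   [neg-implies-rule on 3]
6. not (a and not a), w0   [neg-Dia-rule on 2 via w0Rw0]
7. b, w0   [Box-rule on 4 via w0Rw0]
Accessibility: w0Rw0
Branch closes: b and not b both at w0.
Every branch of the negation's tableau closes; the branch above is one of them.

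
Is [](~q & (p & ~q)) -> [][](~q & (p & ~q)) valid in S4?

Yes, valid

Tableau for the negation ~([](~q & (p & ~q)) -> [][](~q & (p & ~q))):
1. ~([](~q & (p & ~q)) -> [][](~q & (p & ~q))), u
2. [](~q & (p & ~q)), u
3. ~[][](~q & (p & ~q)), u
4. ~q & (p & ~q), u
5. ~q, u
6. p & ~q, u
7. p, u
8. ~[](~q & (p & ~q)), v
9. ~q & (p & ~q), v
10. ~q, v
11. p & ~q, v
12. p, v
13. ~(~q & (p & ~q)), w
14. ~q & (p & ~q), w
15. ~q, w
16. p & ~q, w
17. p, w
18. ~(p & ~q), w
19. q, w
Accessibility: uRu, uRv, uRw, vRv, vRw, wRw
Branch closes: q and ~q both at w.
Every branch of the negation's tableau closes; the branch above is one of them.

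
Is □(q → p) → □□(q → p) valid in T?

Tableau for the negation ¬(□(q → p) → □□(q → p)):
1. ¬(□(q → p) → □□(q → p)), u
2. □(q → p), u   [¬→-rule on 1]
3. ¬□□(q → p), u   [¬→-rule on 1]
4. q → p, u   [□-rule on 2 via uRu]
5. p, u   [→-rule on 4 (branches; this branch)]
6. ¬□(q → p), v   [¬□-rule on 3: fresh world v, uRv]
7. q → p, v   [□-rule on 2 via uRv]
8. p, v   [→-rule on 7 (branches; this branch)]
9. ¬(q → p), w   [¬□-rule on 6: fresh world w, vRw]
10. q, w   [¬→-rule on 9]
11. ¬p, w   [¬→-rule on 9]
Accessibility: uRu, uRv, vRv, vRw, wRw
The negation has an open branch (countermodel exists).

Not valid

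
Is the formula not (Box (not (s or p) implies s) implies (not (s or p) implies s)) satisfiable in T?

Unsatisfiable (every branch closes)

1. not (Box (not (s or p) implies s) implies (not (s or p) implies s)), u
2. Box (not (s or p) implies s), u   [neg-implies-rule on 1]
3. not (not (s or p) implies s), u   [neg-implies-rule on 1]
4. not (s or p), u   [neg-implies-rule on 3]
5. not s, u   [neg-implies-rule on 3]
6. not p, u   [neg-or-rule on 4]
7. not (s or p) implies s, u   [Box-rule on 2 via uRu]
8. s or p, u   [implies-rule on 7 (branches; this branch)]
9. p, u   [or-rule on 8 (branches; this branch)]
Accessibility: uRu
Branch closes: p and not p both at u.
(One branch shown.) All branches close.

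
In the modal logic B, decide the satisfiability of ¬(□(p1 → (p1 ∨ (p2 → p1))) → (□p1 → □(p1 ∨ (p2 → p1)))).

1. ¬(□(p1 → (p1 ∨ (p2 → p1))) → (□p1 → □(p1 ∨ (p2 → p1)))), u
2. □(p1 → (p1 ∨ (p2 → p1))), u
3. ¬(□p1 → □(p1 ∨ (p2 → p1))), u
4. □p1, u
5. ¬□(p1 ∨ (p2 → p1)), u
6. p1 → (p1 ∨ (p2 → p1)), u
7. p1, u
8. p1 ∨ (p2 → p1), u
9. p2 → p1, u
10. ¬(p1 ∨ (p2 → p1)), v
11. ¬p1, v
12. ¬(p2 → p1), v
13. p2, v
14. p1 → (p1 ∨ (p2 → p1)), v
15. p1, v
Accessibility: uRu, uRv, vRu, vRv
Branch closes: p1 and ¬p1 both at v.
Every branch closes; the branch above is one of them.

No, unsatisfiable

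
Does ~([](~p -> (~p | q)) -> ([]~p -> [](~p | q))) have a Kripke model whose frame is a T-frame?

1. ~([](~p -> (~p | q)) -> ([]~p -> [](~p | q))), w0
2. [](~p -> (~p | q)), w0   [~->-rule on 1]
3. ~([]~p -> [](~p | q)), w0   [~->-rule on 1]
4. []~p, w0   [~->-rule on 3]
5. ~[](~p | q), w0   [~->-rule on 3]
6. ~p -> (~p | q), w0   [[]-rule on 2 via w0Rw0]
7. ~p, w0   [[]-rule on 4 via w0Rw0]
8. ~p | q, w0   [->-rule on 6 (branches; this branch)]
9. q, w0   [|-rule on 8 (branches; this branch)]
10. ~(~p | q), w1   [~[]-rule on 5: fresh world w1, w0Rw1]
11. p, w1   [~|-rule on 10]
12. ~q, w1   [~|-rule on 10]
13. ~p -> (~p | q), w1   [[]-rule on 2 via w0Rw1]
14. ~p, w1   [[]-rule on 4 via w0Rw1]
Accessibility: w0Rw0, w0Rw1, w1Rw1
Branch closes: p and ~p both at w1.
(One branch shown.) All branches close.

No, unsatisfiable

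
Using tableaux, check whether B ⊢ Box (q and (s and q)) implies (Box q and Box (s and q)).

Valid in B

Tableau for the negation not (Box (q and (s and q)) implies (Box q and Box (s and q))):
1. not (Box (q and (s and q)) implies (Box q and Box (s and q))), w0
2. Box (q and (s and q)), w0
3. not (Box q and Box (s and q)), w0
4. q and (s and q), w0
5. q, w0
6. s and q, w0
7. s, w0
8. not Box (s and q), w0
9. not (s and q), w1
10. q and (s and q), w1
11. q, w1
12. s and q, w1
13. s, w1
14. not q, w1
Accessibility: w0Rw0, w0Rw1, w1Rw0, w1Rw1
Branch closes: q and not q both at w1.
Every branch of the negation's tableau closes; the branch above is one of them.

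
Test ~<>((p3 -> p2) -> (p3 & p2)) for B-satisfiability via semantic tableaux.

1. ~<>((p3 -> p2) -> (p3 & p2)), w0
2. ~((p3 -> p2) -> (p3 & p2)), w0
3. p3 -> p2, w0
4. ~(p3 & p2), w0
5. p2, w0
6. ~p3, w0
Accessibility: w0Rw0

Satisfiable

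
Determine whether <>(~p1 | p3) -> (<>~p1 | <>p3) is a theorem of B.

Valid

Tableau for the negation ~(<>(~p1 | p3) -> (<>~p1 | <>p3)):
1. ~(<>(~p1 | p3) -> (<>~p1 | <>p3)), 0
2. <>(~p1 | p3), 0
3. ~(<>~p1 | <>p3), 0
4. ~<>~p1, 0
5. ~<>p3, 0
6. p1, 0
7. ~p3, 0
8. ~p1 | p3, 1
9. p1, 1
10. ~p3, 1
11. p3, 1
Accessibility: 0R0, 0R1, 1R0, 1R1
Branch closes: p3 and ~p3 both at 1.
All branches of the negation close; one closing branch shown above.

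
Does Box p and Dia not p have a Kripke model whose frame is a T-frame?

No, unsatisfiable

1. Box p and Dia not p, u
2. Box p, u
3. Dia not p, u
4. p, u
5. not p, v
6. p, v
Accessibility: uRu, uRv, vRv
Branch closes: p and not p both at v.
Every branch closes; the branch above is one of them.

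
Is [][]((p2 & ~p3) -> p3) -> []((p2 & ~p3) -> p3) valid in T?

Tableau for the negation ~([][]((p2 & ~p3) -> p3) -> []((p2 & ~p3) -> p3)):
1. ~([][]((p2 & ~p3) -> p3) -> []((p2 & ~p3) -> p3)), 0
2. [][]((p2 & ~p3) -> p3), 0
3. ~[]((p2 & ~p3) -> p3), 0
4. []((p2 & ~p3) -> p3), 0
5. (p2 & ~p3) -> p3, 0
6. ~(p2 & ~p3), 0
7. p3, 0
8. ~((p2 & ~p3) -> p3), 1
9. p2 & ~p3, 1
10. ~p3, 1
11. p2, 1
12. []((p2 & ~p3) -> p3), 1
13. (p2 & ~p3) -> p3, 1
14. ~(p2 & ~p3), 1
15. p3, 1
Accessibility: 0R0, 0R1, 1R1
Branch closes: p3 and ~p3 both at 1.
Every branch of the negation's tableau closes; the branch above is one of them.

Yes, valid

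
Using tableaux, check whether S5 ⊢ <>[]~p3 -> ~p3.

Tableau for the negation ~(<>[]~p3 -> ~p3):
1. ~(<>[]~p3 -> ~p3), w0
2. <>[]~p3, w0   [~->-rule on 1]
3. p3, w0   [~->-rule on 1]
4. []~p3, w1   [<>-rule on 2: fresh world w1, w0Rw1]
5. ~p3, w0   [[]-rule on 4 via w1Rw0]
Accessibility: w0Rw0, w0Rw1, w1Rw0, w1Rw1
Branch closes: p3 and ~p3 both at w0.
Every branch of the negation's tableau closes; the branch above is one of them.

Valid in S5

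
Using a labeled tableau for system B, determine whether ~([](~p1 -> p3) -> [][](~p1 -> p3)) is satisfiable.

1. ~([](~p1 -> p3) -> [][](~p1 -> p3)), u
2. [](~p1 -> p3), u
3. ~[][](~p1 -> p3), u
4. ~p1 -> p3, u
5. p3, u
6. ~[](~p1 -> p3), v
7. ~p1 -> p3, v
8. p3, v
9. ~(~p1 -> p3), w
10. ~p1, w
11. ~p3, w
Accessibility: uRu, uRv, vRu, vRv, vRw, wRv, wRw

Satisfiable (open branch found)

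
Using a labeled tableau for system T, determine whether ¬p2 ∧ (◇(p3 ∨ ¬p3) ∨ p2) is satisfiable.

Satisfiable (open branch found)

1. ¬p2 ∧ (◇(p3 ∨ ¬p3) ∨ p2), 0
2. ¬p2, 0   [∧-rule on 1]
3. ◇(p3 ∨ ¬p3) ∨ p2, 0   [∧-rule on 1]
4. ◇(p3 ∨ ¬p3), 0   [∨-rule on 3 (branches; this branch)]
5. p3 ∨ ¬p3, 1   [◇-rule on 4: fresh world 1, 0R1]
6. ¬p3, 1   [∨-rule on 5 (branches; this branch)]
Accessibility: 0R0, 0R1, 1R1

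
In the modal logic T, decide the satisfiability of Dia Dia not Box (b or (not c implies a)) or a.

Yes, satisfiable

1. Dia Dia not Box (b or (not c implies a)) or a, w0
2. a, w0
Accessibility: w0Rw0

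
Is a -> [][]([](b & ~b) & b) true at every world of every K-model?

Tableau for the negation ~(a -> [][]([](b & ~b) & b)):
1. ~(a -> [][]([](b & ~b) & b)), 0
2. a, 0
3. ~[][]([](b & ~b) & b), 0
4. ~[]([](b & ~b) & b), 1
5. ~([](b & ~b) & b), 2
6. ~b, 2
Accessibility: 0R1, 1R2
The negation has an open branch (countermodel exists).

Not valid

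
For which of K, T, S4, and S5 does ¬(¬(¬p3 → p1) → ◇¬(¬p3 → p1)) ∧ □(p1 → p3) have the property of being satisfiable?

K

K-tableau for the formula:
1. ¬(¬(¬p3 → p1) → ◇¬(¬p3 → p1)) ∧ □(p1 → p3), w0
2. ¬(¬(¬p3 → p1) → ◇¬(¬p3 → p1)), w0
3. □(p1 → p3), w0
4. ¬(¬p3 → p1), w0
5. ¬◇¬(¬p3 → p1), w0
6. ¬p3, w0
7. ¬p1, w0
Complete open branch: satisfiable in K.
T-tableau for the formula:
1. ¬(¬(¬p3 → p1) → ◇¬(¬p3 → p1)) ∧ □(p1 → p3), w0
2. ¬(¬(¬p3 → p1) → ◇¬(¬p3 → p1)), w0
3. □(p1 → p3), w0
4. ¬(¬p3 → p1), w0
5. ¬◇¬(¬p3 → p1), w0
6. ¬p3, w0
7. ¬p1, w0
8. p1 → p3, w0
9. ¬p3 → p1, w0
10. p1, w0
Accessibility: w0Rw0
Branch closes: p1 and ¬p1 both at w0.
Every branch closes (one shown): unsatisfiable in T, hence also in S4, S5 (every S4/S5-frame is a T-frame).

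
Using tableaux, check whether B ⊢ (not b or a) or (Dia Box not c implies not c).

Valid in B

Tableau for the negation not ((not b or a) or (Dia Box not c implies not c)):
1. not ((not b or a) or (Dia Box not c implies not c)), u
2. not (not b or a), u
3. not (Dia Box not c implies not c), u
4. b, u
5. not a, u
6. Dia Box not c, u
7. c, u
8. Box not c, v
9. not c, u
Accessibility: uRu, uRv, vRu, vRv
Branch closes: c and not c both at u.
Every branch of the negation's tableau closes; the branch above is one of them.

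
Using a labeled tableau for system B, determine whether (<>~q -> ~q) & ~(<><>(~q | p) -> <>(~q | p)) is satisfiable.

1. (<>~q -> ~q) & ~(<><>(~q | p) -> <>(~q | p)), u
2. <>~q -> ~q, u
3. ~(<><>(~q | p) -> <>(~q | p)), u
4. <><>(~q | p), u
5. ~<>(~q | p), u
6. ~(~q | p), u
7. q, u
8. ~p, u
9. ~<>~q, u
10. <>(~q | p), v
11. ~(~q | p), v
12. q, v
13. ~p, v
14. ~q | p, w
15. p, w
Accessibility: uRu, uRv, vRu, vRv, vRw, wRv, wRw

Yes, satisfiable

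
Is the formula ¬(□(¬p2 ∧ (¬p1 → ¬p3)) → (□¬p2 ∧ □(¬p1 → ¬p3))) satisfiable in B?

1. ¬(□(¬p2 ∧ (¬p1 → ¬p3)) → (□¬p2 ∧ □(¬p1 → ¬p3))), 0
2. □(¬p2 ∧ (¬p1 → ¬p3)), 0   [¬→-rule on 1]
3. ¬(□¬p2 ∧ □(¬p1 → ¬p3)), 0   [¬→-rule on 1]
4. ¬p2 ∧ (¬p1 → ¬p3), 0   [□-rule on 2 via 0R0]
5. ¬p2, 0   [∧-rule on 4]
6. ¬p1 → ¬p3, 0   [∧-rule on 4]
7. ¬□(¬p1 → ¬p3), 0   [¬∧-rule on 3 (branches; this branch)]
8. ¬p3, 0   [→-rule on 6 (branches; this branch)]
9. ¬(¬p1 → ¬p3), 1   [¬□-rule on 7: fresh world 1, 0R1]
10. ¬p1, 1   [¬→-rule on 9]
11. p3, 1   [¬→-rule on 9]
12. ¬p2 ∧ (¬p1 → ¬p3), 1   [□-rule on 2 via 0R1]
13. ¬p2, 1   [∧-rule on 12]
14. ¬p1 → ¬p3, 1   [∧-rule on 12]
15. ¬p3, 1   [→-rule on 14 (branches; this branch)]
Accessibility: 0R0, 0R1, 1R0, 1R1
Branch closes: p3 and ¬p3 both at 1.
(One branch shown.) All branches close.

Unsatisfiable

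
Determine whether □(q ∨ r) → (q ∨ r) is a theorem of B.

Tableau for the negation ¬(□(q ∨ r) → (q ∨ r)):
1. ¬(□(q ∨ r) → (q ∨ r)), 0
2. □(q ∨ r), 0
3. ¬(q ∨ r), 0
4. ¬q, 0
5. ¬r, 0
6. q ∨ r, 0
7. r, 0
Accessibility: 0R0
Branch closes: r and ¬r both at 0.
Every branch of the negation's tableau closes; the branch above is one of them.

Valid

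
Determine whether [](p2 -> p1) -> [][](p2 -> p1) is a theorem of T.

Tableau for the negation ~([](p2 -> p1) -> [][](p2 -> p1)):
1. ~([](p2 -> p1) -> [][](p2 -> p1)), w0
2. [](p2 -> p1), w0
3. ~[][](p2 -> p1), w0
4. p2 -> p1, w0
5. p1, w0
6. ~[](p2 -> p1), w1
7. p2 -> p1, w1
8. p1, w1
9. ~(p2 -> p1), w2
10. p2, w2
11. ~p1, w2
Accessibility: w0Rw0, w0Rw1, w1Rw1, w1Rw2, w2Rw2
The negation has an open branch (countermodel exists).

Not valid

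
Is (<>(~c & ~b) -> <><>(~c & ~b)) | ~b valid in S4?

Tableau for the negation ~((<>(~c & ~b) -> <><>(~c & ~b)) | ~b):
1. ~((<>(~c & ~b) -> <><>(~c & ~b)) | ~b), w0
2. ~(<>(~c & ~b) -> <><>(~c & ~b)), w0
3. b, w0
4. <>(~c & ~b), w0
5. ~<><>(~c & ~b), w0
6. ~<>(~c & ~b), w0
7. ~(~c & ~b), w0
8. ~c & ~b, w1
9. ~c, w1
10. ~b, w1
11. ~<>(~c & ~b), w1
12. ~(~c & ~b), w1
13. b, w1
Accessibility: w0Rw0, w0Rw1, w1Rw1
Branch closes: b and ~b both at w1.
Every branch of the negation's tableau closes; the branch above is one of them.

Valid in S4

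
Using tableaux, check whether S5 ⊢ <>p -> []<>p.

Valid

Tableau for the negation ~(<>p -> []<>p):
1. ~(<>p -> []<>p), 0
2. <>p, 0   [~->-rule on 1]
3. ~[]<>p, 0   [~->-rule on 1]
4. p, 1   [<>-rule on 2: fresh world 1, 0R1]
5. ~<>p, 2   [~[]-rule on 3: fresh world 2, 0R2]
6. ~p, 0   [~<>-rule on 5 via 2R0]
7. ~p, 1   [~<>-rule on 5 via 2R1]
Accessibility: 0R0, 0R1, 0R2, 1R0, 1R1, 1R2, 2R0, 2R1, 2R2
Branch closes: p and ~p both at 1.
All branches of the negation close; one closing branch shown above.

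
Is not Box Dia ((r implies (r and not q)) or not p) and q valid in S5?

Not valid

Tableau for the negation not (not Box Dia ((r implies (r and not q)) or not p) and q):
1. not (not Box Dia ((r implies (r and not q)) or not p) and q), 0
2. not q, 0   [neg-and-rule on 1 (branches; this branch)]
Accessibility: 0R0
The negation has an open branch (countermodel exists).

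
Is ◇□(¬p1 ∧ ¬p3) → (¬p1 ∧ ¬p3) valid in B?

Yes, valid

Tableau for the negation ¬(◇□(¬p1 ∧ ¬p3) → (¬p1 ∧ ¬p3)):
1. ¬(◇□(¬p1 ∧ ¬p3) → (¬p1 ∧ ¬p3)), w0
2. ◇□(¬p1 ∧ ¬p3), w0
3. ¬(¬p1 ∧ ¬p3), w0
4. p3, w0
5. □(¬p1 ∧ ¬p3), w1
6. ¬p1 ∧ ¬p3, w0
7. ¬p1, w0
8. ¬p3, w0
Accessibility: w0Rw0, w0Rw1, w1Rw0, w1Rw1
Branch closes: p3 and ¬p3 both at w0.
All branches of the negation close; one closing branch shown above.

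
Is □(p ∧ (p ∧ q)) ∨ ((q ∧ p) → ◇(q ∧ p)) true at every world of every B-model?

Tableau for the negation ¬(□(p ∧ (p ∧ q)) ∨ ((q ∧ p) → ◇(q ∧ p))):
1. ¬(□(p ∧ (p ∧ q)) ∨ ((q ∧ p) → ◇(q ∧ p))), u
2. ¬□(p ∧ (p ∧ q)), u   [¬∨-rule on 1]
3. ¬((q ∧ p) → ◇(q ∧ p)), u   [¬∨-rule on 1]
4. q ∧ p, u   [¬→-rule on 3]
5. ¬◇(q ∧ p), u   [¬→-rule on 3]
6. q, u   [∧-rule on 4]
7. p, u   [∧-rule on 4]
8. ¬(q ∧ p), u   [¬◇-rule on 5 via uRu]
9. ¬p, u   [¬∧-rule on 8 (branches; this branch)]
Accessibility: uRu
Branch closes: p and ¬p both at u.
All branches of the negation close; one closing branch shown above.

Yes, valid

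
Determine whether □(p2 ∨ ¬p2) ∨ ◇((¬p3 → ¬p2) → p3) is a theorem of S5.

Valid

Tableau for the negation ¬(□(p2 ∨ ¬p2) ∨ ◇((¬p3 → ¬p2) → p3)):
1. ¬(□(p2 ∨ ¬p2) ∨ ◇((¬p3 → ¬p2) → p3)), w0
2. ¬□(p2 ∨ ¬p2), w0   [¬∨-rule on 1]
3. ¬◇((¬p3 → ¬p2) → p3), w0   [¬∨-rule on 1]
4. ¬((¬p3 → ¬p2) → p3), w0   [¬◇-rule on 3 via w0Rw0]
5. ¬p3 → ¬p2, w0   [¬→-rule on 4]
6. ¬p3, w0   [¬→-rule on 4]
7. ¬p2, w0   [→-rule on 5 (branches; this branch)]
8. ¬(p2 ∨ ¬p2), w1   [¬□-rule on 2: fresh world w1, w0Rw1]
9. ¬p2, w1   [¬∨-rule on 8]
10. p2, w1   [¬∨-rule on 8]
Accessibility: w0Rw0, w0Rw1, w1Rw0, w1Rw1
Branch closes: p2 and ¬p2 both at w1.
All branches of the negation close; one closing branch shown above.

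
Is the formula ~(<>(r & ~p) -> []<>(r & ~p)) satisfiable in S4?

1. ~(<>(r & ~p) -> []<>(r & ~p)), w0
2. <>(r & ~p), w0
3. ~[]<>(r & ~p), w0
4. r & ~p, w1
5. r, w1
6. ~p, w1
7. ~<>(r & ~p), w2
8. ~(r & ~p), w2
9. p, w2
Accessibility: w0Rw0, w0Rw1, w0Rw2, w1Rw1, w2Rw2

Satisfiable (open branch found)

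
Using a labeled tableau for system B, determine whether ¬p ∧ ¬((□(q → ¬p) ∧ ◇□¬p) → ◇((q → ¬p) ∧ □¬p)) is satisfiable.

1. ¬p ∧ ¬((□(q → ¬p) ∧ ◇□¬p) → ◇((q → ¬p) ∧ □¬p)), u
2. ¬p, u
3. ¬((□(q → ¬p) ∧ ◇□¬p) → ◇((q → ¬p) ∧ □¬p)), u
4. □(q → ¬p) ∧ ◇□¬p, u
5. ¬◇((q → ¬p) ∧ □¬p), u
6. □(q → ¬p), u
7. ◇□¬p, u
8. ¬((q → ¬p) ∧ □¬p), u
9. q → ¬p, u
10. ¬□¬p, u
11. □¬p, v
12. ¬((q → ¬p) ∧ □¬p), v
13. q → ¬p, v
14. ¬p, v
15. ¬□¬p, v
16. p, w
17. ¬((q → ¬p) ∧ □¬p), w
18. q → ¬p, w
19. ¬□¬p, w
20. ¬q, w
21. p, x
22. ¬p, x
Accessibility: uRu, uRv, uRw, vRu, vRv, vRx, wRu, wRw, xRv, xRx
Branch closes: p and ¬p both at x.
(One branch shown.) All branches close.

Unsatisfiable (every branch closes)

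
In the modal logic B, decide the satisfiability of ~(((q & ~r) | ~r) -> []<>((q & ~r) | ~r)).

Unsatisfiable (every branch closes)

1. ~(((q & ~r) | ~r) -> []<>((q & ~r) | ~r)), 0
2. (q & ~r) | ~r, 0   [~->-rule on 1]
3. ~[]<>((q & ~r) | ~r), 0   [~->-rule on 1]
4. q & ~r, 0   [|-rule on 2 (branches; this branch)]
5. q, 0   [&-rule on 4]
6. ~r, 0   [&-rule on 4]
7. ~<>((q & ~r) | ~r), 1   [~[]-rule on 3: fresh world 1, 0R1]
8. ~((q & ~r) | ~r), 0   [~<>-rule on 7 via 1R0]
9. ~(q & ~r), 0   [~|-rule on 8]
10. r, 0   [~|-rule on 8]
Accessibility: 0R0, 0R1, 1R0, 1R1
Branch closes: r and ~r both at 0.
Every branch closes; the branch above is one of them.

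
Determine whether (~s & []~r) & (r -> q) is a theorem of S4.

Invalid (countermodel exists)

Tableau for the negation ~((~s & []~r) & (r -> q)):
1. ~((~s & []~r) & (r -> q)), 0
2. ~(r -> q), 0
3. r, 0
4. ~q, 0
Accessibility: 0R0
The negation has an open branch (countermodel exists).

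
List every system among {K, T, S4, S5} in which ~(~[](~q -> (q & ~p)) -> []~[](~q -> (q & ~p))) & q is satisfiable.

S5-tableau for the formula:
1. ~(~[](~q -> (q & ~p)) -> []~[](~q -> (q & ~p))) & q, w0
2. ~(~[](~q -> (q & ~p)) -> []~[](~q -> (q & ~p))), w0   [&-rule on 1]
3. q, w0   [&-rule on 1]
4. ~[](~q -> (q & ~p)), w0   [~->-rule on 2]
5. ~[]~[](~q -> (q & ~p)), w0   [~->-rule on 2]
6. ~(~q -> (q & ~p)), w1   [~[]-rule on 4: fresh world w1, w0Rw1]
7. ~q, w1   [~->-rule on 6]
8. ~(q & ~p), w1   [~->-rule on 6]
9. p, w1   [~&-rule on 8 (branches; this branch)]
10. [](~q -> (q & ~p)), w2   [~[]-rule on 5: fresh world w2, w0Rw2]
11. ~q -> (q & ~p), w0   [[]-rule on 10 via w2Rw0]
12. ~q -> (q & ~p), w1   [[]-rule on 10 via w2Rw1]
13. ~q -> (q & ~p), w2   [[]-rule on 10 via w2Rw2]
14. q & ~p, w0   [->-rule on 11 (branches; this branch)]
15. ~p, w0   [&-rule on 14]
16. q & ~p, w1   [->-rule on 12 (branches; this branch)]
17. q, w1   [&-rule on 16]
18. ~p, w1   [&-rule on 16]
Accessibility: w0Rw0, w0Rw1, w0Rw2, w1Rw0, w1Rw1, w1Rw2, w2Rw0, w2Rw1, w2Rw2
Branch closes: q and ~q both at w1.
Every branch closes (one shown): unsatisfiable in S5.
S4-tableau for the formula:
1. ~(~[](~q -> (q & ~p)) -> []~[](~q -> (q & ~p))) & q, w0
2. ~(~[](~q -> (q & ~p)) -> []~[](~q -> (q & ~p))), w0   [&-rule on 1]
3. q, w0   [&-rule on 1]
4. ~[](~q -> (q & ~p)), w0   [~->-rule on 2]
5. ~[]~[](~q -> (q & ~p)), w0   [~->-rule on 2]
6. ~(~q -> (q & ~p)), w1   [~[]-rule on 4: fresh world w1, w0Rw1]
7. ~q, w1   [~->-rule on 6]
8. ~(q & ~p), w1   [~->-rule on 6]
9. p, w1   [~&-rule on 8 (branches; this branch)]
10. [](~q -> (q & ~p)), w2   [~[]-rule on 5: fresh world w2, w0Rw2]
11. ~q -> (q & ~p), w2   [[]-rule on 10 via w2Rw2]
12. q & ~p, w2   [->-rule on 11 (branches; this branch)]
13. q, w2   [&-rule on 12]
14. ~p, w2   [&-rule on 12]
Accessibility: w0Rw0, w0Rw1, w0Rw2, w1Rw1, w2Rw2
Complete open branch: satisfiable in S4, hence also in K, T (this S4-model is also a K-model and a T-model).

K, T, S4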